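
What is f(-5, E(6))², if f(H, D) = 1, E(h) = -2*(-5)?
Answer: 1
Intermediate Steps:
E(h) = 10
f(-5, E(6))² = 1² = 1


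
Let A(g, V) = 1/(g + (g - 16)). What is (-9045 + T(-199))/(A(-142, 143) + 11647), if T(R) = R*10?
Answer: -3310500/3494099 ≈ -0.94745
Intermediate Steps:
T(R) = 10*R
A(g, V) = 1/(-16 + 2*g) (A(g, V) = 1/(g + (-16 + g)) = 1/(-16 + 2*g))
(-9045 + T(-199))/(A(-142, 143) + 11647) = (-9045 + 10*(-199))/(1/(2*(-8 - 142)) + 11647) = (-9045 - 1990)/((½)/(-150) + 11647) = -11035/((½)*(-1/150) + 11647) = -11035/(-1/300 + 11647) = -11035/3494099/300 = -11035*300/3494099 = -3310500/3494099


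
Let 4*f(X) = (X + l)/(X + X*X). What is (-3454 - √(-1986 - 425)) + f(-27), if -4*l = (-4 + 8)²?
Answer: -9698863/2808 - I*√2411 ≈ -3454.0 - 49.102*I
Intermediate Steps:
l = -4 (l = -(-4 + 8)²/4 = -¼*4² = -¼*16 = -4)
f(X) = (-4 + X)/(4*(X + X²)) (f(X) = ((X - 4)/(X + X*X))/4 = ((-4 + X)/(X + X²))/4 = (-4 + X)/(4*(X + X²)))
(-3454 - √(-1986 - 425)) + f(-27) = (-3454 - √(-1986 - 425)) + (¼)*(-4 - 27)/(-27*(1 - 27)) = (-3454 - √(-2411)) + (¼)*(-1/27)*(-31)/(-26) = (-3454 - I*√2411) + (¼)*(-1/27)*(-1/26)*(-31) = (-3454 - I*√2411) - 31/2808 = -9698863/2808 - I*√2411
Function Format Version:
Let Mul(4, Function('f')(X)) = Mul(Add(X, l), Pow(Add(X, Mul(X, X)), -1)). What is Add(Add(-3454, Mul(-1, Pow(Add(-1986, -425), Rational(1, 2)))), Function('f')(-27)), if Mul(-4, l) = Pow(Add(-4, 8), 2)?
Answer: Add(Rational(-9698863, 2808), Mul(-1, I, Pow(2411, Rational(1, 2)))) ≈ Add(-3454.0, Mul(-49.102, I))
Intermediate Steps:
l = -4 (l = Mul(Rational(-1, 4), Pow(Add(-4, 8), 2)) = Mul(Rational(-1, 4), Pow(4, 2)) = Mul(Rational(-1, 4), 16) = -4)
Function('f')(X) = Mul(Rational(1, 4), Pow(Add(X, Pow(X, 2)), -1), Add(-4, X)) (Function('f')(X) = Mul(Rational(1, 4), Mul(Add(X, -4), Pow(Add(X, Mul(X, X)), -1))) = Mul(Rational(1, 4), Mul(Add(-4, X), Pow(Add(X, Pow(X, 2)), -1))) = Mul(Rational(1, 4), Mul(Pow(Add(X, Pow(X, 2)), -1), Add(-4, X))) = Mul(Rational(1, 4), Pow(Add(X, Pow(X, 2)), -1), Add(-4, X)))
Add(Add(-3454, Mul(-1, Pow(Add(-1986, -425), Rational(1, 2)))), Function('f')(-27)) = Add(Add(-3454, Mul(-1, Pow(Add(-1986, -425), Rational(1, 2)))), Mul(Rational(1, 4), Pow(-27, -1), Pow(Add(1, -27), -1), Add(-4, -27))) = Add(Add(-3454, Mul(-1, Pow(-2411, Rational(1, 2)))), Mul(Rational(1, 4), Rational(-1, 27), Pow(-26, -1), -31)) = Add(Add(-3454, Mul(-1, Mul(I, Pow(2411, Rational(1, 2))))), Mul(Rational(1, 4), Rational(-1, 27), Rational(-1, 26), -31)) = Add(Add(-3454, Mul(-1, I, Pow(2411, Rational(1, 2)))), Rational(-31, 2808)) = Add(Rational(-9698863, 2808), Mul(-1, I, Pow(2411, Rational(1, 2))))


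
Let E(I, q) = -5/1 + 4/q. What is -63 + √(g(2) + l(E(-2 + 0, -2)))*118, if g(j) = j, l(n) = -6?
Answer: -63 + 236*I ≈ -63.0 + 236.0*I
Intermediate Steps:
E(I, q) = -5 + 4/q (E(I, q) = -5*1 + 4/q = -5 + 4/q)
-63 + √(g(2) + l(E(-2 + 0, -2)))*118 = -63 + √(2 - 6)*118 = -63 + √(-4)*118 = -63 + (2*I)*118 = -63 + 236*I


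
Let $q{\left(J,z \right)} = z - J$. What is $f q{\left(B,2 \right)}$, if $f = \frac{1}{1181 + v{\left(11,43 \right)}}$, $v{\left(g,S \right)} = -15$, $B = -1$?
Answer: $\frac{3}{1166} \approx 0.0025729$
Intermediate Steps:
$f = \frac{1}{1166}$ ($f = \frac{1}{1181 - 15} = \frac{1}{1166} \approx 0.00085763$)
$f q{\left(B,2 \right)} = \frac{2 - -1}{1166} = \frac{2 + 1}{1166} = \frac{1}{1166} \cdot 3 = \frac{3}{1166}$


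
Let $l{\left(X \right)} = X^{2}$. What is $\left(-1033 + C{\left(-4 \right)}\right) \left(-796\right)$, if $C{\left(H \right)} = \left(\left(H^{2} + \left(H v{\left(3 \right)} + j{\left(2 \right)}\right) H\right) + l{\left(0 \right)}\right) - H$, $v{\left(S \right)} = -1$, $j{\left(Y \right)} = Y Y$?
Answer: $831820$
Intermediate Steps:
$j{\left(Y \right)} = Y^{2}$
$C{\left(H \right)} = H^{2} - H + H \left(4 - H\right)$ ($C{\left(H \right)} = \left(\left(H^{2} + \left(H \left(-1\right) + 2^{2}\right) H\right) + 0^{2}\right) - H = \left(\left(H^{2} + \left(- H + 4\right) H\right) + 0\right) - H = \left(\left(H^{2} + \left(4 - H\right) H\right) + 0\right) - H = \left(\left(H^{2} + H \left(4 - H\right)\right) + 0\right) - H = \left(H^{2} + H \left(4 - H\right)\right) - H = H^{2} - H + H \left(4 - H\right)$)
$\left(-1033 + C{\left(-4 \right)}\right) \left(-796\right) = \left(-1033 + 3 \left(-4\right)\right) \left(-796\right) = \left(-1033 - 12\right) \left(-796\right) = \left(-1045\right) \left(-796\right) = 831820$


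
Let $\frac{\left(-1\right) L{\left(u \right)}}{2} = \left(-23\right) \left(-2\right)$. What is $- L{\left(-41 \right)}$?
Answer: $92$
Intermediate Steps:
$L{\left(u \right)} = -92$ ($L{\left(u \right)} = - 2 \left(\left(-23\right) \left(-2\right)\right) = \left(-2\right) 46 = -92$)
$- L{\left(-41 \right)} = \left(-1\right) \left(-92\right) = 92$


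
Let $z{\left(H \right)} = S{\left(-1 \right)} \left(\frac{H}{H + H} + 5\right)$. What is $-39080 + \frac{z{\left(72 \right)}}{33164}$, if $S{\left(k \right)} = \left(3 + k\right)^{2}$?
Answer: $- \frac{648024549}{16582} \approx -39080.0$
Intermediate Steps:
$z{\left(H \right)} = 22$ ($z{\left(H \right)} = \left(3 - 1\right)^{2} \left(\frac{H}{H + H} + 5\right) = 2^{2} \left(\frac{H}{2 H} + 5\right) = 4 \left(\frac{1}{2 H} H + 5\right) = 4 \left(\frac{1}{2} + 5\right) = 4 \cdot \frac{11}{2} = 22$)
$-39080 + \frac{z{\left(72 \right)}}{33164} = -39080 + \frac{22}{33164} = -39080 + 22 \cdot \frac{1}{33164} = -39080 + \frac{11}{16582} = - \frac{648024549}{16582}$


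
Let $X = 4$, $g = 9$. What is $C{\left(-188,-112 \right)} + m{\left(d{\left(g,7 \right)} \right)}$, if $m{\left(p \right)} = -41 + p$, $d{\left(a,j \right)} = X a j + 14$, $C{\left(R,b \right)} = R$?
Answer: $37$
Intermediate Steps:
$d{\left(a,j \right)} = 14 + 4 a j$ ($d{\left(a,j \right)} = 4 a j + 14 = 14 + 4 a j$)
$C{\left(-188,-112 \right)} + m{\left(d{\left(g,7 \right)} \right)} = -188 + \left(-41 + \left(14 + 4 \cdot 9 \cdot 7\right)\right) = -188 + \left(-41 + \left(14 + 252\right)\right) = -188 + \left(-41 + 266\right) = -188 + 225 = 37$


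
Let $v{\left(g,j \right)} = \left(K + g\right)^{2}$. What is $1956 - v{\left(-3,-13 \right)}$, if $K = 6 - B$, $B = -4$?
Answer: $1907$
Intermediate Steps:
$K = 10$ ($K = 6 - -4 = 6 + 4 = 10$)
$v{\left(g,j \right)} = \left(10 + g\right)^{2}$
$1956 - v{\left(-3,-13 \right)} = 1956 - \left(10 - 3\right)^{2} = 1956 - 7^{2} = 1956 - 49 = 1907$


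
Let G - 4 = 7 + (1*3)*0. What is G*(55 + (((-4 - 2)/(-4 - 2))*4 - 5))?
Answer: 594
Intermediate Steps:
G = 11 (G = 4 + (7 + (1*3)*0) = 4 + (7 + 3*0) = 4 + (7 + 0) = 4 + 7 = 11)
G*(55 + (((-4 - 2)/(-4 - 2))*4 - 5)) = 11*(55 + (((-4 - 2)/(-4 - 2))*4 - 5)) = 11*(55 + (-6/(-6)*4 - 5)) = 11*(55 + (-6*(-⅙)*4 - 5)) = 11*(55 + (1*4 - 5)) = 11*(55 + (4 - 5)) = 11*(55 - 1) = 11*54 = 594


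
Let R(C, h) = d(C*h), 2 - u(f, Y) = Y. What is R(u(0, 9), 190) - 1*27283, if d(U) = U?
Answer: -28613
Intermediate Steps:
u(f, Y) = 2 - Y
R(C, h) = C*h
R(u(0, 9), 190) - 1*27283 = (2 - 1*9)*190 - 1*27283 = (2 - 9)*190 - 27283 = -7*190 - 27283 = -1330 - 27283 = -28613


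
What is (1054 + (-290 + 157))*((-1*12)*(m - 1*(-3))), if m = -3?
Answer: 0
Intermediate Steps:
(1054 + (-290 + 157))*((-1*12)*(m - 1*(-3))) = (1054 + (-290 + 157))*((-1*12)*(-3 - 1*(-3))) = (1054 - 133)*(-12*(-3 + 3)) = 921*(-12*0) = 921*0 = 0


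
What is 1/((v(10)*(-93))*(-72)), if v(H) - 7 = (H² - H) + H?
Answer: 1/716472 ≈ 1.3957e-6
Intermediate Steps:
v(H) = 7 + H² (v(H) = 7 + ((H² - H) + H) = 7 + H²)
1/((v(10)*(-93))*(-72)) = 1/(((7 + 10²)*(-93))*(-72)) = 1/(((7 + 100)*(-93))*(-72)) = 1/((107*(-93))*(-72)) = 1/(-9951*(-72)) = 1/716472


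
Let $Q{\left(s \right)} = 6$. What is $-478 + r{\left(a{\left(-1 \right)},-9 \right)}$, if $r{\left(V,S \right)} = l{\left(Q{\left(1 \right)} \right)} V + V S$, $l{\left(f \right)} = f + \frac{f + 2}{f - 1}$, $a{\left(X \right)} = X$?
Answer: $- \frac{2383}{5} \approx -476.6$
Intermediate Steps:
$l{\left(f \right)} = f + \frac{2 + f}{-1 + f}$
$r{\left(V,S \right)} = \frac{38 V}{5} + S V$ ($r{\left(V,S \right)} = \frac{2 + 6^{2}}{-1 + 6} V + V S = \frac{2 + 36}{5} V + S V = \frac{1}{5} \cdot 38 V + S V = \frac{38 V}{5} + S V$)
$-478 + r{\left(a{\left(-1 \right)},-9 \right)} = -478 + \frac{1}{5} \left(-1\right) \left(38 + 5 \left(-9\right)\right) = -478 + \frac{1}{5} \left(-1\right) \left(38 - 45\right) = -478 + \frac{1}{5} \left(-1\right) \left(-7\right) = -478 + \frac{7}{5} = - \frac{2383}{5}$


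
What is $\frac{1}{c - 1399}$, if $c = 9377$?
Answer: $\frac{1}{7978} \approx 0.00012534$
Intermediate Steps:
$\frac{1}{c - 1399} = \frac{1}{9377 - 1399} = \frac{1}{7978}$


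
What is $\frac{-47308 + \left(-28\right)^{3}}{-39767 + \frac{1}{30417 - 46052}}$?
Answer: $\frac{541440050}{310878523} \approx 1.7416$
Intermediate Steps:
$\frac{-47308 + \left(-28\right)^{3}}{-39767 + \frac{1}{30417 - 46052}} = \frac{-47308 - 21952}{-39767 + \frac{1}{-15635}} = - \frac{69260}{-39767 - \frac{1}{15635}} = - \frac{69260}{- \frac{621757046}{15635}} = \left(-69260\right) \left(- \frac{15635}{621757046}\right) = \frac{541440050}{310878523}$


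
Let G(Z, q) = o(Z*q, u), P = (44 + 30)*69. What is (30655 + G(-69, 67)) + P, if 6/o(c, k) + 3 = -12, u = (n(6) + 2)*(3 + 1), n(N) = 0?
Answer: 178803/5 ≈ 35761.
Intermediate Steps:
P = 5106 (P = 74*69 = 5106)
u = 8 (u = (0 + 2)*(3 + 1) = 2*4 = 8)
o(c, k) = -⅖ (o(c, k) = 6/(-3 - 12) = 6/(-15) = 6*(-1/15) = -⅖)
G(Z, q) = -⅖
(30655 + G(-69, 67)) + P = (30655 - ⅖) + 5106 = 153273/5 + 5106 = 178803/5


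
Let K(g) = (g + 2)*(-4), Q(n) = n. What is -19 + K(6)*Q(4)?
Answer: -147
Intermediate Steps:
K(g) = -8 - 4*g (K(g) = (2 + g)*(-4) = -8 - 4*g)
-19 + K(6)*Q(4) = -19 + (-8 - 4*6)*4 = -19 + (-8 - 24)*4 = -19 - 32*4 = -19 - 128 = -147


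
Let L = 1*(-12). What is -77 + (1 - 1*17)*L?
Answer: 115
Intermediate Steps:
L = -12
-77 + (1 - 1*17)*L = -77 + (1 - 1*17)*(-12) = -77 + (1 - 17)*(-12) = -77 - 16*(-12) = -77 + 192 = 115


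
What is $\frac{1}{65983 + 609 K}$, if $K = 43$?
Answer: $\frac{1}{92170} \approx 1.085 \cdot 10^{-5}$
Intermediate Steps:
$\frac{1}{65983 + 609 K} = \frac{1}{65983 + 609 \cdot 43} = \frac{1}{65983 + 26187} = \frac{1}{92170}$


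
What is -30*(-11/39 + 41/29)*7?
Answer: -89600/377 ≈ -237.67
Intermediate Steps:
-30*(-11/39 + 41/29)*7 = -30*1280/1131*7 = -12800/377*7 = -89600/377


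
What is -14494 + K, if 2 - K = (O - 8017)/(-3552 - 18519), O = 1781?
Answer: -319859168/22071 ≈ -14492.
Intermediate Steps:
K = 37906/22071 (K = 2 - (1781 - 8017)/(-3552 - 18519) = 2 - (-6236)/(-22071) = 2 - (-6236)*(-1)/22071 = 2 - 1*6236/22071 = 2 - 6236/22071 = 37906/22071 ≈ 1.7175)
-14494 + K = -14494 + 37906/22071 = -319859168/22071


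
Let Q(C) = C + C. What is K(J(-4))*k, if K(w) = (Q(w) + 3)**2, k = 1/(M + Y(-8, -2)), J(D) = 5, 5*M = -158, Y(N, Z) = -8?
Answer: -845/198 ≈ -4.2677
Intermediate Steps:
M = -158/5 (M = (1/5)*(-158) = -158/5 ≈ -31.600)
Q(C) = 2*C
k = -5/198 (k = 1/(-158/5 - 8) = 1/(-198/5) = -5/198 ≈ -0.025253)
K(w) = (3 + 2*w)**2 (K(w) = (2*w + 3)**2 = (3 + 2*w)**2)
K(J(-4))*k = (3 + 2*5)**2*(-5/198) = (3 + 10)**2*(-5/198) = 13**2*(-5/198) = 169*(-5/198) = -845/198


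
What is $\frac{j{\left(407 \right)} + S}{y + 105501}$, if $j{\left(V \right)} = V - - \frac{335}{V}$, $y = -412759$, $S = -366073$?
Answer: $\frac{148825727}{125054006} \approx 1.1901$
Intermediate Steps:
$j{\left(V \right)} = V + \frac{335}{V}$
$\frac{j{\left(407 \right)} + S}{y + 105501} = \frac{\left(407 + \frac{335}{407}\right) - 366073}{-412759 + 105501} = \frac{\left(407 + 335 \cdot \frac{1}{407}\right) - 366073}{-307258} = \left(\left(407 + \frac{335}{407}\right) - 366073\right) \left(- \frac{1}{307258}\right) = \left(\frac{165984}{407} - 366073\right) \left(- \frac{1}{307258}\right) = \left(- \frac{148825727}{407}\right) \left(- \frac{1}{307258}\right) = \frac{148825727}{125054006}$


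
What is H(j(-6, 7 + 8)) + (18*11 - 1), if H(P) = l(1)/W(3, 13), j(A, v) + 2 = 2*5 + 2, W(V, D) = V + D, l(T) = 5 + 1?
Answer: 1579/8 ≈ 197.38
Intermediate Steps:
l(T) = 6
W(V, D) = D + V
j(A, v) = 10 (j(A, v) = -2 + (2*5 + 2) = -2 + (10 + 2) = -2 + 12 = 10)
H(P) = 3/8 (H(P) = 6/(13 + 3) = 6/16 = 6*(1/16) = 3/8)
H(j(-6, 7 + 8)) + (18*11 - 1) = 3/8 + (18*11 - 1) = 3/8 + (198 - 1) = 3/8 + 197 = 1579/8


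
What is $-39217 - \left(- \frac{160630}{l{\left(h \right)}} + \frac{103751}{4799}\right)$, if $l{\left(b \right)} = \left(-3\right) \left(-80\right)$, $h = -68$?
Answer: $- \frac{4442260879}{115176} \approx -38569.0$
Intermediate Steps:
$l{\left(b \right)} = 240$
$-39217 - \left(- \frac{160630}{l{\left(h \right)}} + \frac{103751}{4799}\right) = -39217 - \left(- \frac{160630}{240} + \frac{103751}{4799}\right) = -39217 - \left(\left(-160630\right) \frac{1}{240} + 103751 \cdot \frac{1}{4799}\right) = -39217 - \left(- \frac{16063}{24} + \frac{103751}{4799}\right) = -39217 - - \frac{74596313}{115176} = -39217 + \frac{74596313}{115176} = - \frac{4442260879}{115176}$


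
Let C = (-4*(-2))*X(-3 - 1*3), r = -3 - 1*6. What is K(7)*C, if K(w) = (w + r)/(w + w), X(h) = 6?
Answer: -48/7 ≈ -6.8571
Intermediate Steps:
r = -9 (r = -3 - 6 = -9)
K(w) = (-9 + w)/(2*w) (K(w) = (w - 9)/(w + w) = (-9 + w)/((2*w)) = (-9 + w)*(1/(2*w)) = (-9 + w)/(2*w))
C = 48 (C = -4*(-2)*6 = 8*6 = 48)
K(7)*C = ((½)*(-9 + 7)/7)*48 = ((½)*(⅐)*(-2))*48 = -⅐*48 = -48/7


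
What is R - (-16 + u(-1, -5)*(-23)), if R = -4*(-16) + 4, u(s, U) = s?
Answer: 61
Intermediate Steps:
R = 68 (R = 64 + 4 = 68)
R - (-16 + u(-1, -5)*(-23)) = 68 - (-16 - 1*(-23)) = 68 - (-16 + 23) = 68 - 1*7 = 68 - 7 = 61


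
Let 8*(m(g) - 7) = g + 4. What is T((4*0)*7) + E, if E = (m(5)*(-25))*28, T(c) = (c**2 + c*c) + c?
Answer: -11375/2 ≈ -5687.5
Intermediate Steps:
m(g) = 15/2 + g/8 (m(g) = 7 + (g + 4)/8 = 7 + (4 + g)/8 = 7 + (1/2 + g/8) = 15/2 + g/8)
T(c) = c + 2*c**2 (T(c) = (c**2 + c**2) + c = 2*c**2 + c = c + 2*c**2)
E = -11375/2 (E = ((15/2 + (1/8)*5)*(-25))*28 = ((15/2 + 5/8)*(-25))*28 = ((65/8)*(-25))*28 = -1625/8*28 = -11375/2 ≈ -5687.5)
T((4*0)*7) + E = ((4*0)*7)*(1 + 2*((4*0)*7)) - 11375/2 = (0*7)*(1 + 2*(0*7)) - 11375/2 = 0*(1 + 2*0) - 11375/2 = 0*(1 + 0) - 11375/2 = 0*1 - 11375/2 = 0 - 11375/2 = -11375/2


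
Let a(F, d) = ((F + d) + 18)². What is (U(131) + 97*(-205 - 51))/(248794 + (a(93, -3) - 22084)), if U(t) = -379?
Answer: -1483/14022 ≈ -0.10576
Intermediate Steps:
a(F, d) = (18 + F + d)²
(U(131) + 97*(-205 - 51))/(248794 + (a(93, -3) - 22084)) = (-379 + 97*(-205 - 51))/(248794 + ((18 + 93 - 3)² - 22084)) = (-379 + 97*(-256))/(248794 + (108² - 22084)) = (-379 - 24832)/(248794 + (11664 - 22084)) = -25211/(248794 - 10420) = -25211/238374 = -25211*1/238374 = -1483/14022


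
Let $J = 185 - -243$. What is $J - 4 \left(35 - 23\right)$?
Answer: $380$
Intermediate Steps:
$J = 428$ ($J = 185 + 243 = 428$)
$J - 4 \left(35 - 23\right) = 428 - 4 \left(35 - 23\right) = 428 - 4 \cdot 12 = 428 - 48 = 380$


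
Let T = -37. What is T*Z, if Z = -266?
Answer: 9842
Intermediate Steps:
T*Z = -37*(-266) = 9842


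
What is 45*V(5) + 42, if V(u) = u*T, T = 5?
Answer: 1167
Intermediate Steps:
V(u) = 5*u (V(u) = u*5 = 5*u)
45*V(5) + 42 = 45*(5*5) + 42 = 45*25 + 42 = 1125 + 42 = 1167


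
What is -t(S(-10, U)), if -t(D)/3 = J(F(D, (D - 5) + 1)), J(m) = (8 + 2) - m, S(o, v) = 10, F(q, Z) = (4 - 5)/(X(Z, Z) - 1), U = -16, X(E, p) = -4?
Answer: 147/5 ≈ 29.400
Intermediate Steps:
F(q, Z) = ⅕ (F(q, Z) = (4 - 5)/(-4 - 1) = -1/(-5) = -1*(-⅕) = ⅕)
J(m) = 10 - m
t(D) = -147/5 (t(D) = -3*(10 - 1*⅕) = -3*(10 - ⅕) = -3*49/5 = -147/5)
-t(S(-10, U)) = -1*(-147/5) = 147/5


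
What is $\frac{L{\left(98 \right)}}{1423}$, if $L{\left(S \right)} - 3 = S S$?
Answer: $\frac{9607}{1423} \approx 6.7512$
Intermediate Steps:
$L{\left(S \right)} = 3 + S^{2}$ ($L{\left(S \right)} = 3 + S S = 3 + S^{2}$)
$\frac{L{\left(98 \right)}}{1423} = \frac{3 + 98^{2}}{1423} = \left(3 + 9604\right) \frac{1}{1423} = 9607 \cdot \frac{1}{1423} = \frac{9607}{1423}$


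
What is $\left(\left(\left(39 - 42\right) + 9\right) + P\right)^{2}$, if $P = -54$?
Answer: $2304$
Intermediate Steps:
$\left(\left(\left(39 - 42\right) + 9\right) + P\right)^{2} = \left(\left(\left(39 - 42\right) + 9\right) - 54\right)^{2} = \left(\left(-3 + 9\right) - 54\right)^{2} = \left(6 - 54\right)^{2} = \left(-48\right)^{2} = 2304$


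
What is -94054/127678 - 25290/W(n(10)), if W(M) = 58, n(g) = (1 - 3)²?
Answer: -808607938/1851331 ≈ -436.77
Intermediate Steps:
n(g) = 4 (n(g) = (-2)² = 4)
-94054/127678 - 25290/W(n(10)) = -94054/127678 - 25290/58 = -94054*1/127678 - 25290*1/58 = -47027/63839 - 12645/29 = -808607938/1851331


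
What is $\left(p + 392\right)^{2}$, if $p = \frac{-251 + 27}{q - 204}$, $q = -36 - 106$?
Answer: $\frac{4614213184}{29929} \approx 1.5417 \cdot 10^{5}$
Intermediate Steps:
$q = -142$
$p = \frac{112}{173}$ ($p = \frac{-251 + 27}{-142 - 204} = - \frac{224}{-346} = \left(-224\right) \left(- \frac{1}{346}\right) = \frac{112}{173} \approx 0.6474$)
$\left(p + 392\right)^{2} = \left(\frac{112}{173} + 392\right)^{2} = \left(\frac{67928}{173}\right)^{2} = \frac{4614213184}{29929}$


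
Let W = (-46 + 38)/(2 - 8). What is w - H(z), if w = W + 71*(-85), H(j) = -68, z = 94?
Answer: -17897/3 ≈ -5965.7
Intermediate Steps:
W = 4/3 (W = -8/(-6) = -8*(-⅙) = 4/3 ≈ 1.3333)
w = -18101/3 (w = 4/3 + 71*(-85) = 4/3 - 6035 = -18101/3 ≈ -6033.7)
w - H(z) = -18101/3 - 1*(-68) = -18101/3 + 68 = -17897/3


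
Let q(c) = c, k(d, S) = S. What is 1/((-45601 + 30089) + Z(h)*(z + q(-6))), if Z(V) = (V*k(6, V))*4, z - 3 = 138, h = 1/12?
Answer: -4/62033 ≈ -6.4482e-5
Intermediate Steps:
h = 1/12 ≈ 0.083333
z = 141 (z = 3 + 138 = 141)
Z(V) = 4*V² (Z(V) = (V*V)*4 = V²*4 = 4*V²)
1/((-45601 + 30089) + Z(h)*(z + q(-6))) = 1/((-45601 + 30089) + (4*(1/12)²)*(141 - 6)) = 1/(-15512 + (4*(1/144))*135) = 1/(-15512 + (1/36)*135) = 1/(-15512 + 15/4) = 1/(-62033/4) = -4/62033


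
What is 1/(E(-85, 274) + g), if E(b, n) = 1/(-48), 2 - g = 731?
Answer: -48/34993 ≈ -0.0013717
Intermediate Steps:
g = -729 (g = 2 - 1*731 = 2 - 731 = -729)
E(b, n) = -1/48
1/(E(-85, 274) + g) = 1/(-1/48 - 729) = 1/(-34993/48) = -48/34993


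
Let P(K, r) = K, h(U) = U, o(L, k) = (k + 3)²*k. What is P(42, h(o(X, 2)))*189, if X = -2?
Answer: 7938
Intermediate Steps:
o(L, k) = k*(3 + k)² (o(L, k) = (3 + k)²*k = k*(3 + k)²)
P(42, h(o(X, 2)))*189 = 42*189 = 7938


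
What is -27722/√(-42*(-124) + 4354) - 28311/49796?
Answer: -28311/49796 - 13861*√9562/4781 ≈ -284.07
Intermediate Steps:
-27722/√(-42*(-124) + 4354) - 28311/49796 = -27722/√(5208 + 4354) - 28311*1/49796 = -27722*√9562/9562 - 28311/49796 = -13861*√9562/4781 - 28311/49796 = -28311/49796 - 13861*√9562/4781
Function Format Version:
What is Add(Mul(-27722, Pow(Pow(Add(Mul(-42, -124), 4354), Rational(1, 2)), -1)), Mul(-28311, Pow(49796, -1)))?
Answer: Add(Rational(-28311, 49796), Mul(Rational(-13861, 4781), Pow(9562, Rational(1, 2)))) ≈ -284.07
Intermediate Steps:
Add(Mul(-27722, Pow(Pow(Add(Mul(-42, -124), 4354), Rational(1, 2)), -1)), Mul(-28311, Pow(49796, -1))) = Add(Mul(-27722, Pow(Pow(Add(5208, 4354), Rational(1, 2)), -1)), Mul(-28311, Rational(1, 49796))) = Add(Mul(-27722, Pow(Pow(9562, Rational(1, 2)), -1)), Rational(-28311, 49796)) = Add(Mul(-27722, Mul(Rational(1, 9562), Pow(9562, Rational(1, 2)))), Rational(-28311, 49796)) = Add(Mul(Rational(-13861, 4781), Pow(9562, Rational(1, 2))), Rational(-28311, 49796)) = Add(Rational(-28311, 49796), Mul(Rational(-13861, 4781), Pow(9562, Rational(1, 2))))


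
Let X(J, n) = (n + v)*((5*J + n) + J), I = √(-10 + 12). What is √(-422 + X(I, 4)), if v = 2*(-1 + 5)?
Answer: √(-374 + 72*√2) ≈ 16.498*I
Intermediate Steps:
I = √2 ≈ 1.4142
v = 8 (v = 2*4 = 8)
X(J, n) = (8 + n)*(n + 6*J) (X(J, n) = (n + 8)*((5*J + n) + J) = (8 + n)*((n + 5*J) + J) = (8 + n)*(n + 6*J))
√(-422 + X(I, 4)) = √(-422 + (4² + 8*4 + 48*√2 + 6*√2*4)) = √(-422 + (16 + 32 + 48*√2 + 24*√2)) = √(-422 + (48 + 72*√2)) = √(-374 + 72*√2)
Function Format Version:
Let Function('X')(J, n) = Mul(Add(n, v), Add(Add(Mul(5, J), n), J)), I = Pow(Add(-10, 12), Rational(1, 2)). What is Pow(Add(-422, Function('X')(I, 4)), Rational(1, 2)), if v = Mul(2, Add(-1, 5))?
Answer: Pow(Add(-374, Mul(72, Pow(2, Rational(1, 2)))), Rational(1, 2)) ≈ Mul(16.498, I)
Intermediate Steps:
I = Pow(2, Rational(1, 2)) ≈ 1.4142
v = 8 (v = Mul(2, 4) = 8)
Function('X')(J, n) = Mul(Add(8, n), Add(n, Mul(6, J))) (Function('X')(J, n) = Mul(Add(n, 8), Add(Add(Mul(5, J), n), J)) = Mul(Add(8, n), Add(Add(n, Mul(5, J)), J)) = Mul(Add(8, n), Add(n, Mul(6, J))))
Pow(Add(-422, Function('X')(I, 4)), Rational(1, 2)) = Pow(Add(-422, Add(Pow(4, 2), Mul(8, 4), Mul(48, Pow(2, Rational(1, 2))), Mul(6, Pow(2, Rational(1, 2)), 4))), Rational(1, 2)) = Pow(Add(-422, Add(16, 32, Mul(48, Pow(2, Rational(1, 2))), Mul(24, Pow(2, Rational(1, 2))))), Rational(1, 2)) = Pow(Add(-422, Add(48, Mul(72, Pow(2, Rational(1, 2))))), Rational(1, 2)) = Pow(Add(-374, Mul(72, Pow(2, Rational(1, 2)))), Rational(1, 2))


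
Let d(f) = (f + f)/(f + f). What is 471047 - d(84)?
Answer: 471046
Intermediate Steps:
d(f) = 1 (d(f) = (2*f)/((2*f)) = (2*f)*(1/(2*f)) = 1)
471047 - d(84) = 471047 - 1*1 = 471047 - 1 = 471046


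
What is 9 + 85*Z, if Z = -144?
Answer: -12231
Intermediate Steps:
9 + 85*Z = 9 + 85*(-144) = 9 - 12240 = -12231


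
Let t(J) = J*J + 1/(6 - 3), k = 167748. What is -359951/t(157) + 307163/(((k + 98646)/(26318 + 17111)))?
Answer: 493081263788857/9849651756 ≈ 50061.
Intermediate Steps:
t(J) = ⅓ + J² (t(J) = J² + 1/3 = J² + ⅓ = ⅓ + J²)
-359951/t(157) + 307163/(((k + 98646)/(26318 + 17111))) = -359951/(⅓ + 157²) + 307163/(((167748 + 98646)/(26318 + 17111))) = -359951/(⅓ + 24649) + 307163/((266394/43429)) = -359951/73948/3 + 307163/((266394*(1/43429))) = -359951*3/73948 + 307163/(266394/43429) = -1079853/73948 + 307163*(43429/266394) = -1079853/73948 + 13339781927/266394 = 493081263788857/9849651756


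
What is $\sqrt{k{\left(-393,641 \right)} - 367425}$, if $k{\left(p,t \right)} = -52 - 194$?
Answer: $i \sqrt{367671} \approx 606.36 i$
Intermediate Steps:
$k{\left(p,t \right)} = -246$
$\sqrt{k{\left(-393,641 \right)} - 367425} = \sqrt{-246 - 367425} = \sqrt{-367671} = i \sqrt{367671}$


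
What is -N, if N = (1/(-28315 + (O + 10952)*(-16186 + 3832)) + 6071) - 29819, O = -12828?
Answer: 549713693171/23147789 ≈ 23748.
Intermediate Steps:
N = -549713693171/23147789 (N = (1/(-28315 + (-12828 + 10952)*(-16186 + 3832)) + 6071) - 29819 = (1/(-28315 - 1876*(-12354)) + 6071) - 29819 = (1/(-28315 + 23176104) + 6071) - 29819 = (1/23147789 + 6071) - 29819 = 140530227020/23147789 - 29819 = -549713693171/23147789 ≈ -23748.)
-N = -1*(-549713693171/23147789) = 549713693171/23147789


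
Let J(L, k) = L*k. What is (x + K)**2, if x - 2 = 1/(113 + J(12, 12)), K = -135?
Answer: 1168272400/66049 ≈ 17688.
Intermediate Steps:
x = 515/257 (x = 2 + 1/(113 + 12*12) = 2 + 1/(113 + 144) = 2 + 1/257 = 515/257 ≈ 2.0039)
(x + K)**2 = (515/257 - 135)**2 = (-34180/257)**2 = 1168272400/66049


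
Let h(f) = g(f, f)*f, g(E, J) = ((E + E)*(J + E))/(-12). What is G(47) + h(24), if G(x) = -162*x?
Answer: -12222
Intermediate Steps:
g(E, J) = -E*(E + J)/6 (g(E, J) = ((2*E)*(E + J))*(-1/12) = (2*E*(E + J))*(-1/12) = -E*(E + J)/6)
h(f) = -f³/3 (h(f) = (-f*(f + f)/6)*f = (-f*2*f/6)*f = (-f²/3)*f = -f³/3)
G(47) + h(24) = -162*47 - ⅓*24³ = -7614 - ⅓*13824 = -7614 - 4608 = -12222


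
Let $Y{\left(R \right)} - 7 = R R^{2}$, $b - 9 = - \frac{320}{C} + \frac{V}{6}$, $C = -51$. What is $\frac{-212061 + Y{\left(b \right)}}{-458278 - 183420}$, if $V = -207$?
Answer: $\frac{232574467913}{680975051184} \approx 0.34153$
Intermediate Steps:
$b = - \frac{1961}{102}$ ($b = 9 - \left(- \frac{320}{51} + \frac{69}{2}\right) = 9 - \frac{2879}{102} = - \frac{1961}{102} \approx -19.225$)
$Y{\left(R \right)} = 7 + R^{3}$ ($Y{\left(R \right)} = 7 + R R^{2} = 7 + R^{3}$)
$\frac{-212061 + Y{\left(b \right)}}{-458278 - 183420} = \frac{-212061 + \left(7 + \left(- \frac{1961}{102}\right)^{3}\right)}{-458278 - 183420} = \frac{-212061 + \left(7 - \frac{7541066681}{1061208}\right)}{-641698} = \left(-212061 - \frac{7533638225}{1061208}\right) \left(- \frac{1}{641698}\right) = \left(- \frac{232574467913}{1061208}\right) \left(- \frac{1}{641698}\right) = \frac{232574467913}{680975051184}$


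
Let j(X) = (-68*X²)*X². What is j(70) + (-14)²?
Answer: -1632679804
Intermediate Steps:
j(X) = -68*X⁴
j(70) + (-14)² = -68*70⁴ + (-14)² = -68*24010000 + 196 = -1632680000 + 196 = -1632679804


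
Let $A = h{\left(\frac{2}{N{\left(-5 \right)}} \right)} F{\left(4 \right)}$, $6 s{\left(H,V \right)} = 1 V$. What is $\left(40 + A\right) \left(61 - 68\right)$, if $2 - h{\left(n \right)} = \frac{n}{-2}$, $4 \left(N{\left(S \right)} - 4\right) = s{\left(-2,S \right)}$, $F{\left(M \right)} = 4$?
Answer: $- \frac{4464}{13} \approx -343.38$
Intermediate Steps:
$s{\left(H,V \right)} = \frac{V}{6}$ ($s{\left(H,V \right)} = \frac{1 V}{6} = \frac{V}{6}$)
$N{\left(S \right)} = 4 + \frac{S}{24}$ ($N{\left(S \right)} = 4 + \frac{\frac{1}{6} S}{4} = 4 + \frac{S}{24}$)
$h{\left(n \right)} = 2 + \frac{n}{2}$ ($h{\left(n \right)} = 2 - \frac{n}{-2} = 2 - n \left(- \frac{1}{2}\right) = 2 - - \frac{n}{2} = 2 + \frac{n}{2}$)
$A = \frac{824}{91}$ ($A = \left(2 + \frac{2 \frac{1}{4 + \frac{1}{24} \left(-5\right)}}{2}\right) 4 = \left(2 + \frac{2 \frac{1}{4 - \frac{5}{24}}}{2}\right) 4 = \left(2 + \frac{2 \frac{1}{\frac{91}{24}}}{2}\right) 4 = \left(2 + \frac{2 \cdot \frac{24}{91}}{2}\right) 4 = \left(2 + \frac{1}{2} \cdot \frac{48}{91}\right) 4 = \left(2 + \frac{24}{91}\right) 4 = \frac{206}{91} \cdot 4 = \frac{824}{91} \approx 9.0549$)
$\left(40 + A\right) \left(61 - 68\right) = \left(40 + \frac{824}{91}\right) \left(61 - 68\right) = \frac{4464 \left(61 - 68\right)}{91} = \frac{4464}{91} \left(-7\right) = - \frac{4464}{13}$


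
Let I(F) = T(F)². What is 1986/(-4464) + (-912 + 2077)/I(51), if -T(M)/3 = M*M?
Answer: -6717555673/15099928632 ≈ -0.44487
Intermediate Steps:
T(M) = -3*M² (T(M) = -3*M*M = -3*M²)
I(F) = 9*F⁴ (I(F) = (-3*F²)² = 9*F⁴)
1986/(-4464) + (-912 + 2077)/I(51) = 1986/(-4464) + (-912 + 2077)/((9*51⁴)) = 1986*(-1/4464) + 1165/((9*6765201)) = -331/744 + 1165/60886809 = -6717555673/15099928632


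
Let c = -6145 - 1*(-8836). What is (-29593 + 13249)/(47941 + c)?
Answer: -2043/6329 ≈ -0.32280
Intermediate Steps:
c = 2691 (c = -6145 + 8836 = 2691)
(-29593 + 13249)/(47941 + c) = (-29593 + 13249)/(47941 + 2691) = -16344/50632 = -16344*1/50632 = -2043/6329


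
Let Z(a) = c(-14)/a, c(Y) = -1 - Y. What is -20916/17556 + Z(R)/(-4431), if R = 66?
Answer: -6620161/5556474 ≈ -1.1914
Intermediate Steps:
Z(a) = 13/a (Z(a) = (-1 - 1*(-14))/a = (-1 + 14)/a = 13/a)
-20916/17556 + Z(R)/(-4431) = -20916/17556 + (13/66)/(-4431) = -20916*1/17556 + (13*(1/66))*(-1/4431) = -249/209 + (13/66)*(-1/4431) = -249/209 - 13/292446 = -6620161/5556474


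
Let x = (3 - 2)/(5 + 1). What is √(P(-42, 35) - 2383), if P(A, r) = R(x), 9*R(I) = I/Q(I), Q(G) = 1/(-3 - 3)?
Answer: 2*I*√5362/3 ≈ 48.817*I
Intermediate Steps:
Q(G) = -⅙ (Q(G) = 1/(-6) = -⅙)
x = ⅙ (x = 1/6 = 1*(⅙) = ⅙ ≈ 0.16667)
R(I) = -2*I/3 (R(I) = (I/(-⅙))/9 = (I*(-6))/9 = (-6*I)/9 = -2*I/3)
P(A, r) = -⅑ (P(A, r) = -⅔*⅙ = -⅑)
√(P(-42, 35) - 2383) = √(-⅑ - 2383) = √(-21448/9) = 2*I*√5362/3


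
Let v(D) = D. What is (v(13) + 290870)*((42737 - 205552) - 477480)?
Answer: -186250930485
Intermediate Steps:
(v(13) + 290870)*((42737 - 205552) - 477480) = (13 + 290870)*((42737 - 205552) - 477480) = 290883*(-162815 - 477480) = 290883*(-640295) = -186250930485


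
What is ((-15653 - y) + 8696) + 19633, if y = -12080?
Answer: 24756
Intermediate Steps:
((-15653 - y) + 8696) + 19633 = ((-15653 - 1*(-12080)) + 8696) + 19633 = ((-15653 + 12080) + 8696) + 19633 = (-3573 + 8696) + 19633 = 5123 + 19633 = 24756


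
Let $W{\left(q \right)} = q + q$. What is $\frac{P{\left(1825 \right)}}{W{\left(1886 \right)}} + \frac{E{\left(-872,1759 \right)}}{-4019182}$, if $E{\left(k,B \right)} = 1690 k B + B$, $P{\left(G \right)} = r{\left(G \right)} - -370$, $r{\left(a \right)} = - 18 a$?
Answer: $\frac{2411810125583}{3790088626} \approx 636.35$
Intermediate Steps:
$P{\left(G \right)} = 370 - 18 G$ ($P{\left(G \right)} = - 18 G - -370 = - 18 G + 370 = 370 - 18 G$)
$E{\left(k,B \right)} = B + 1690 B k$ ($E{\left(k,B \right)} = 1690 B k + B = B + 1690 B k$)
$W{\left(q \right)} = 2 q$
$\frac{P{\left(1825 \right)}}{W{\left(1886 \right)}} + \frac{E{\left(-872,1759 \right)}}{-4019182} = \frac{370 - 32850}{2 \cdot 1886} + \frac{1759 \left(1 + 1690 \left(-872\right)\right)}{-4019182} = \frac{370 - 32850}{3772} + 1759 \left(1 - 1473680\right) \left(- \frac{1}{4019182}\right) = \left(-32480\right) \frac{1}{3772} + 1759 \left(-1473679\right) \left(- \frac{1}{4019182}\right) = - \frac{8120}{943} - - \frac{2592201361}{4019182} = - \frac{8120}{943} + \frac{2592201361}{4019182} = \frac{2411810125583}{3790088626}$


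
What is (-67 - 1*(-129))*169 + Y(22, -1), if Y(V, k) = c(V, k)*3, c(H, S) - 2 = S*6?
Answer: 10466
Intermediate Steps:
c(H, S) = 2 + 6*S (c(H, S) = 2 + S*6 = 2 + 6*S)
Y(V, k) = 6 + 18*k (Y(V, k) = (2 + 6*k)*3 = 6 + 18*k)
(-67 - 1*(-129))*169 + Y(22, -1) = (-67 - 1*(-129))*169 + (6 + 18*(-1)) = (-67 + 129)*169 + (6 - 18) = 62*169 - 12 = 10478 - 12 = 10466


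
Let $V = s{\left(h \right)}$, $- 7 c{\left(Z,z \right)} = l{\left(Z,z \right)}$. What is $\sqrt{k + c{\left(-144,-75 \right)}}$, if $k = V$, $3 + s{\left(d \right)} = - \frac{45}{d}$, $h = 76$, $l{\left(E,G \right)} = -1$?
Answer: $\frac{i \sqrt{244055}}{266} \approx 1.8572 i$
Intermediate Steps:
$c{\left(Z,z \right)} = \frac{1}{7}$ ($c{\left(Z,z \right)} = \left(- \frac{1}{7}\right) \left(-1\right) = \frac{1}{7}$)
$s{\left(d \right)} = -3 - \frac{45}{d}$
$V = - \frac{273}{76}$ ($V = -3 - \frac{45}{76} = - \frac{273}{76} \approx -3.5921$)
$k = - \frac{273}{76} \approx -3.5921$
$\sqrt{k + c{\left(-144,-75 \right)}} = \sqrt{- \frac{273}{76} + \frac{1}{7}} = \sqrt{- \frac{1835}{532}} = \frac{i \sqrt{244055}}{266}$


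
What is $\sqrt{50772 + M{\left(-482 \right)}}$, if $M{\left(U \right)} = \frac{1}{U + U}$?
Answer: $\frac{\sqrt{11795553887}}{482} \approx 225.33$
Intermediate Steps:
$M{\left(U \right)} = \frac{1}{2 U}$
$\sqrt{50772 + M{\left(-482 \right)}} = \sqrt{50772 + \frac{1}{2 \left(-482\right)}} = \sqrt{50772 + \frac{1}{2} \left(- \frac{1}{482}\right)} = \sqrt{50772 - \frac{1}{964}} = \sqrt{\frac{48944207}{964}} = \frac{\sqrt{11795553887}}{482}$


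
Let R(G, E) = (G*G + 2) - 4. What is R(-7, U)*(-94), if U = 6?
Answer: -4418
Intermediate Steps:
R(G, E) = -2 + G² (R(G, E) = (G² + 2) - 4 = (2 + G²) - 4 = -2 + G²)
R(-7, U)*(-94) = (-2 + (-7)²)*(-94) = (-2 + 49)*(-94) = 47*(-94) = -4418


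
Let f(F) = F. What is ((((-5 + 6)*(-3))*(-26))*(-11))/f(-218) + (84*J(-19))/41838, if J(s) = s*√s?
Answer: 429/109 - 14*I*√19/367 ≈ 3.9358 - 0.16628*I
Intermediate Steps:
J(s) = s^(3/2)
((((-5 + 6)*(-3))*(-26))*(-11))/f(-218) + (84*J(-19))/41838 = ((((-5 + 6)*(-3))*(-26))*(-11))/(-218) + (84*(-19)^(3/2))/41838 = (((1*(-3))*(-26))*(-11))*(-1/218) + (84*(-19*I*√19))*(1/41838) = (-3*(-26)*(-11))*(-1/218) - 1596*I*√19*(1/41838) = (78*(-11))*(-1/218) - 14*I*√19/367 = -858*(-1/218) - 14*I*√19/367 = 429/109 - 14*I*√19/367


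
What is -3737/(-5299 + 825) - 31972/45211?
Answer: 25910779/202274014 ≈ 0.12810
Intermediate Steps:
-3737/(-5299 + 825) - 31972/45211 = -3737/(-4474) - 31972*1/45211 = -3737*(-1/4474) - 31972/45211 = 3737/4474 - 31972/45211 = 25910779/202274014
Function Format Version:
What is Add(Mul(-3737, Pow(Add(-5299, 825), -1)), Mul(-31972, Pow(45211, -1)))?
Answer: Rational(25910779, 202274014) ≈ 0.12810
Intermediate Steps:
Add(Mul(-3737, Pow(Add(-5299, 825), -1)), Mul(-31972, Pow(45211, -1))) = Add(Mul(-3737, Pow(-4474, -1)), Mul(-31972, Rational(1, 45211))) = Add(Mul(-3737, Rational(-1, 4474)), Rational(-31972, 45211)) = Add(Rational(3737, 4474), Rational(-31972, 45211)) = Rational(25910779, 202274014)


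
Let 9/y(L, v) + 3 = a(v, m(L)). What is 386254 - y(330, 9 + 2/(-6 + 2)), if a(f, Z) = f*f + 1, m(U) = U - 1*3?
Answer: 108537338/281 ≈ 3.8625e+5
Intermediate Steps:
m(U) = -3 + U (m(U) = U - 3 = -3 + U)
a(f, Z) = 1 + f² (a(f, Z) = f² + 1 = 1 + f²)
y(L, v) = 9/(-2 + v²) (y(L, v) = 9/(-3 + (1 + v²)) = 9/(-2 + v²))
386254 - y(330, 9 + 2/(-6 + 2)) = 386254 - 9/(-2 + (9 + 2/(-6 + 2))²) = 386254 - 9/(-2 + (9 + 2/(-4))²) = 386254 - 9/(-2 + (9 - ¼*2)²) = 386254 - 9/(-2 + (9 - ½)²) = 386254 - 9/(-2 + (17/2)²) = 386254 - 9/(-2 + 289/4) = 386254 - 9/281/4 = 386254 - 9*4/281 = 386254 - 1*36/281 = 386254 - 36/281 = 108537338/281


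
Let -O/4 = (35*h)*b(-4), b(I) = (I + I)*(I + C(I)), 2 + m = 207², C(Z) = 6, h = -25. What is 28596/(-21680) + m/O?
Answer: -4518391/2168000 ≈ -2.0841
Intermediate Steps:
m = 42847 (m = -2 + 207² = -2 + 42849 = 42847)
b(I) = 2*I*(6 + I) (b(I) = (I + I)*(I + 6) = (2*I)*(6 + I) = 2*I*(6 + I))
O = -56000 (O = -4*35*(-25)*2*(-4)*(6 - 4) = -(-3500)*2*(-4)*2 = -(-3500)*(-16) = -4*14000 = -56000)
28596/(-21680) + m/O = 28596/(-21680) + 42847/(-56000) = 28596*(-1/21680) + 42847*(-1/56000) = -7149/5420 - 6121/8000 = -4518391/2168000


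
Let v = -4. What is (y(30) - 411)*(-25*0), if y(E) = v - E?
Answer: 0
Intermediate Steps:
y(E) = -4 - E
(y(30) - 411)*(-25*0) = ((-4 - 1*30) - 411)*(-25*0) = ((-4 - 30) - 411)*0 = (-34 - 411)*0 = -445*0 = 0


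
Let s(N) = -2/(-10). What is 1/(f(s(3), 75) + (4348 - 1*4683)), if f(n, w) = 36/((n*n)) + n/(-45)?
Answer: 225/127124 ≈ 0.0017699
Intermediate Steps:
s(N) = ⅕ (s(N) = -2*(-⅒) = ⅕)
f(n, w) = 36/n² - n/45 (f(n, w) = 36/(n²) + n*(-1/45) = 36/n² - n/45)
1/(f(s(3), 75) + (4348 - 1*4683)) = 1/((36/5⁻² - 1/45*⅕) + (4348 - 1*4683)) = 1/((36*25 - 1/225) + (4348 - 4683)) = 1/((900 - 1/225) - 335) = 1/(202499/225 - 335) = 1/(127124/225) = 225/127124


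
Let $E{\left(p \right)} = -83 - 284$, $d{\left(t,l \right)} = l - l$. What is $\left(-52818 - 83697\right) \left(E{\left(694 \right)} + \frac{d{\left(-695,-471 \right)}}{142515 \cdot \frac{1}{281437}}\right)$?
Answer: $50101005$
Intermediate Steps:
$d{\left(t,l \right)} = 0$
$E{\left(p \right)} = -367$
$\left(-52818 - 83697\right) \left(E{\left(694 \right)} + \frac{d{\left(-695,-471 \right)}}{142515 \cdot \frac{1}{281437}}\right) = \left(-52818 - 83697\right) \left(-367 + \frac{0}{142515 \cdot \frac{1}{281437}}\right) = - 136515 \left(-367 + \frac{0}{142515 \cdot \frac{1}{281437}}\right) = - 136515 \left(-367 + \frac{0}{\frac{142515}{281437}}\right) = - 136515 \left(-367 + 0 \cdot \frac{281437}{142515}\right) = - 136515 \left(-367 + 0\right) = \left(-136515\right) \left(-367\right) = 50101005$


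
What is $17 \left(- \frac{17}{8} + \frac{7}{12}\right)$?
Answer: $- \frac{629}{24} \approx -26.208$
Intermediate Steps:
$17 \left(- \frac{17}{8} + \frac{7}{12}\right) = 17 \left(- \frac{37}{24}\right) = - \frac{629}{24}$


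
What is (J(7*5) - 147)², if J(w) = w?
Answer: 12544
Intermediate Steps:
(J(7*5) - 147)² = (7*5 - 147)² = (35 - 147)² = (-112)² = 12544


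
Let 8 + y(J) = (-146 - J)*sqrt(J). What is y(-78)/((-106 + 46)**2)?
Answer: -1/450 - 17*I*sqrt(78)/900 ≈ -0.0022222 - 0.16682*I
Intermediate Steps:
y(J) = -8 + sqrt(J)*(-146 - J) (y(J) = -8 + (-146 - J)*sqrt(J) = -8 + sqrt(J)*(-146 - J))
y(-78)/((-106 + 46)**2) = (-8 - (-78)**(3/2) - 146*I*sqrt(78))/((-106 + 46)**2) = (-8 - (-78)*I*sqrt(78) - 146*I*sqrt(78))/((-60)**2) = (-8 + 78*I*sqrt(78) - 146*I*sqrt(78))/3600 = (-8 - 68*I*sqrt(78))*(1/3600) = -1/450 - 17*I*sqrt(78)/900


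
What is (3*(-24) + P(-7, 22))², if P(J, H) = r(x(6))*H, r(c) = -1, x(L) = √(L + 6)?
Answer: 8836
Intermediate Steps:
x(L) = √(6 + L)
P(J, H) = -H
(3*(-24) + P(-7, 22))² = (3*(-24) - 1*22)² = (-72 - 22)² = (-94)² = 8836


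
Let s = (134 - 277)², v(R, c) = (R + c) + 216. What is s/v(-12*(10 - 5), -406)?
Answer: -20449/250 ≈ -81.796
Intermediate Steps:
v(R, c) = 216 + R + c
s = 20449 (s = (-143)² = 20449)
s/v(-12*(10 - 5), -406) = 20449/(216 - 12*(10 - 5) - 406) = 20449/(216 - 12*5 - 406) = 20449/(216 - 60 - 406) = 20449/(-250) = 20449*(-1/250) = -20449/250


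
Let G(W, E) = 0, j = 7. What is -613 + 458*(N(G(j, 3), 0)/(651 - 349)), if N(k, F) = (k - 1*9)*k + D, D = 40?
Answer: -83403/151 ≈ -552.34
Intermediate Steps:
N(k, F) = 40 + k*(-9 + k) (N(k, F) = (k - 1*9)*k + 40 = (k - 9)*k + 40 = (-9 + k)*k + 40 = k*(-9 + k) + 40 = 40 + k*(-9 + k))
-613 + 458*(N(G(j, 3), 0)/(651 - 349)) = -613 + 458*((40 + 0² - 9*0)/(651 - 349)) = -613 + 458*((40 + 0 + 0)/302) = -613 + 458*(40*(1/302)) = -613 + 458*(20/151) = -613 + 9160/151 = -83403/151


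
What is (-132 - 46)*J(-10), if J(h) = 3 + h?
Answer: 1246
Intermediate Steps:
(-132 - 46)*J(-10) = (-132 - 46)*(3 - 10) = -178*(-7) = 1246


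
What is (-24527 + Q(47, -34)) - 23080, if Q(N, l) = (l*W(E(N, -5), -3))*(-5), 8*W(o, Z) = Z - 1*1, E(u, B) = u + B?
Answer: -47692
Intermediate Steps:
E(u, B) = B + u
W(o, Z) = -⅛ + Z/8 (W(o, Z) = (Z - 1*1)/8 = (Z - 1)/8 = (-1 + Z)/8 = -⅛ + Z/8)
Q(N, l) = 5*l/2 (Q(N, l) = (l*(-⅛ + (⅛)*(-3)))*(-5) = (l*(-⅛ - 3/8))*(-5) = (l*(-½))*(-5) = -l/2*(-5) = 5*l/2)
(-24527 + Q(47, -34)) - 23080 = (-24527 + (5/2)*(-34)) - 23080 = (-24527 - 85) - 23080 = -24612 - 23080 = -47692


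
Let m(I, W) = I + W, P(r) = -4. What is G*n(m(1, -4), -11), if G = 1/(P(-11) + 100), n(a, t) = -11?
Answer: -11/96 ≈ -0.11458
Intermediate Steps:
G = 1/96 (G = 1/(-4 + 100) = 1/96 ≈ 0.010417)
G*n(m(1, -4), -11) = (1/96)*(-11) = -11/96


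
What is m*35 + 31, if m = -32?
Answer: -1089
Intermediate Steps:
m*35 + 31 = -32*35 + 31 = -1120 + 31 = -1089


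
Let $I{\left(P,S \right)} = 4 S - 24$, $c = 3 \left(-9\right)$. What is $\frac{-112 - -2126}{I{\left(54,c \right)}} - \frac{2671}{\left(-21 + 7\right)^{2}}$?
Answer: $- \frac{186829}{6468} \approx -28.885$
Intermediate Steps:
$c = -27$
$I{\left(P,S \right)} = -24 + 4 S$
$\frac{-112 - -2126}{I{\left(54,c \right)}} - \frac{2671}{\left(-21 + 7\right)^{2}} = \frac{-112 - -2126}{-24 + 4 \left(-27\right)} - \frac{2671}{\left(-21 + 7\right)^{2}} = \frac{-112 + 2126}{-24 - 108} - \frac{2671}{\left(-14\right)^{2}} = \frac{2014}{-132} - \frac{2671}{196} = 2014 \left(- \frac{1}{132}\right) - \frac{2671}{196} = - \frac{1007}{66} - \frac{2671}{196} = - \frac{186829}{6468}$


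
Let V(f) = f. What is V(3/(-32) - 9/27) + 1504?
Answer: 144343/96 ≈ 1503.6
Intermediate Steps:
V(3/(-32) - 9/27) + 1504 = (3/(-32) - 9/27) + 1504 = (3*(-1/32) - 9*1/27) + 1504 = (-3/32 - ⅓) + 1504 = -41/96 + 1504 = 144343/96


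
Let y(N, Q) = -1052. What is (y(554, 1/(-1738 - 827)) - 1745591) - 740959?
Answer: -2487602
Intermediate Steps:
(y(554, 1/(-1738 - 827)) - 1745591) - 740959 = (-1052 - 1745591) - 740959 = -1746643 - 740959 = -2487602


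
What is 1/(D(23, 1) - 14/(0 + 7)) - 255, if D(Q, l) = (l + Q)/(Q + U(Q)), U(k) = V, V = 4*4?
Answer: -4603/18 ≈ -255.72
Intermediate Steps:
V = 16
U(k) = 16
D(Q, l) = (Q + l)/(16 + Q) (D(Q, l) = (l + Q)/(Q + 16) = (Q + l)/(16 + Q))
1/(D(23, 1) - 14/(0 + 7)) - 255 = 1/((23 + 1)/(16 + 23) - 14/(0 + 7)) - 255 = 1/(24/39 - 14/7) - 255 = 1/((1/39)*24 - 14*⅐) - 255 = 1/(8/13 - 2) - 255 = 1/(-18/13) - 255 = -13/18 - 255 = -4603/18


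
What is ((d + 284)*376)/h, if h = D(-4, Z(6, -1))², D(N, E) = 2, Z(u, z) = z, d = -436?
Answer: -14288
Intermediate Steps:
h = 4 (h = 2² = 4)
((d + 284)*376)/h = ((-436 + 284)*376)/4 = -152*376*(¼) = -57152*¼ = -14288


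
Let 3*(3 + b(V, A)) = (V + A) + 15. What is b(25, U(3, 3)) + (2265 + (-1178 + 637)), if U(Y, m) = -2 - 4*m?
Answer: 5189/3 ≈ 1729.7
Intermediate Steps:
b(V, A) = 2 + A/3 + V/3 (b(V, A) = -3 + ((V + A) + 15)/3 = -3 + ((A + V) + 15)/3 = -3 + (15 + A + V)/3 = -3 + (5 + A/3 + V/3) = 2 + A/3 + V/3)
b(25, U(3, 3)) + (2265 + (-1178 + 637)) = (2 + (-2 - 4*3)/3 + (⅓)*25) + (2265 + (-1178 + 637)) = (2 + (-2 - 12)/3 + 25/3) + (2265 - 541) = (2 + (⅓)*(-14) + 25/3) + 1724 = (2 - 14/3 + 25/3) + 1724 = 17/3 + 1724 = 5189/3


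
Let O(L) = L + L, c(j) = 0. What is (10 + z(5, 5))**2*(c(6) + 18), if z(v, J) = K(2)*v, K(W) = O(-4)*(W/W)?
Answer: 16200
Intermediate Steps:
O(L) = 2*L
K(W) = -8 (K(W) = (2*(-4))*(W/W) = -8*1 = -8)
z(v, J) = -8*v
(10 + z(5, 5))**2*(c(6) + 18) = (10 - 8*5)**2*(0 + 18) = (10 - 40)**2*18 = (-30)**2*18 = 900*18 = 16200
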